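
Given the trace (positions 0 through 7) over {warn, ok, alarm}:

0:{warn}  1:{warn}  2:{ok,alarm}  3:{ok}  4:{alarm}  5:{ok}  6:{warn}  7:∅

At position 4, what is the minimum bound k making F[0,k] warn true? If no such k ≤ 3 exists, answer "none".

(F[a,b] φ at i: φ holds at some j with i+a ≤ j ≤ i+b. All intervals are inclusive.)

2

Scan j = 4,5,… for warn:
  j=4: fails
  j=5: fails
  j=6: holds
First hit at j=6, so smallest k = 6-4 = 2.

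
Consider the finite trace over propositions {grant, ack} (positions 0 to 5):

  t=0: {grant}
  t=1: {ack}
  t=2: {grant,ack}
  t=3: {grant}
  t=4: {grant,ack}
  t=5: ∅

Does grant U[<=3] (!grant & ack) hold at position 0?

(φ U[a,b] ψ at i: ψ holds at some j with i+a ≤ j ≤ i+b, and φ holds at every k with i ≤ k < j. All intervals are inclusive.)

Need some j in [0,3] with (!grant & ack), and grant at every k in [0,j-1].
  j=0: (!grant & ack) false.
  j=1: (!grant & ack) holds; grant holds at every k in [0,0] → satisfied.

True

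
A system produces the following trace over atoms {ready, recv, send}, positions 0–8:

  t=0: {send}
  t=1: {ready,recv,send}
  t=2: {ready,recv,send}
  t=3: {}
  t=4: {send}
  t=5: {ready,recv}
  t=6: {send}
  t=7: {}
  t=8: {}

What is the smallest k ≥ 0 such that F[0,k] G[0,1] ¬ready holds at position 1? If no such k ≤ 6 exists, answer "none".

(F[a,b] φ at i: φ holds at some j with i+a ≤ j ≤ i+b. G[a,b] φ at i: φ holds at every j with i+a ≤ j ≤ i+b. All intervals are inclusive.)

Scan j = 1,2,… for G[0,1] ¬ready:
  j=1: fails
  j=2: fails
  j=3: holds
First hit at j=3, so smallest k = 3-1 = 2.

2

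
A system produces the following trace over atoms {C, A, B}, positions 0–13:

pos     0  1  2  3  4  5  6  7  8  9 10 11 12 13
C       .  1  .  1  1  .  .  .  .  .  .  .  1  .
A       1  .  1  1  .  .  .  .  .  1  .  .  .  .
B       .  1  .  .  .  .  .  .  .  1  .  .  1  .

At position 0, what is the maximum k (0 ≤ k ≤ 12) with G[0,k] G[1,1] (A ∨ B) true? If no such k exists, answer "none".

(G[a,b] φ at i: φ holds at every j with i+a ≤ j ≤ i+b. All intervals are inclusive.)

2

G[1,1] (A ∨ B) must hold from j=0 onward; find where it first fails.
  j=0: holds
  j=1: holds
  j=2: holds
  j=3: fails
Holds on [0,2], so largest k = 2.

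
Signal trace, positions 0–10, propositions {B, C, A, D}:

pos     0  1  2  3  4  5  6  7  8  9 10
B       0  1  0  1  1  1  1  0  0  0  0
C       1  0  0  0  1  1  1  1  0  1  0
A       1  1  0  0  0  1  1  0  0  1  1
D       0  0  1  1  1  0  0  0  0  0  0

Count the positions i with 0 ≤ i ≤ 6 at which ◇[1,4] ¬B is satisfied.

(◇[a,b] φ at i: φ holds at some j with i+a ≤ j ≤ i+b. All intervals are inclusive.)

Evaluate at each i in [0,6]:
  i=0: ✓ (witness j=2)
  i=1: ✓ (witness j=2)
  i=2: ✗ (none in [3,6])
  i=3: ✓ (witness j=7)
  i=4: ✓ (witness j=7)
  i=5: ✓ (witness j=7)
  i=6: ✓ (witness j=7)
Positions where it holds: {0, 1, 3, 4, 5, 6} → 6.

6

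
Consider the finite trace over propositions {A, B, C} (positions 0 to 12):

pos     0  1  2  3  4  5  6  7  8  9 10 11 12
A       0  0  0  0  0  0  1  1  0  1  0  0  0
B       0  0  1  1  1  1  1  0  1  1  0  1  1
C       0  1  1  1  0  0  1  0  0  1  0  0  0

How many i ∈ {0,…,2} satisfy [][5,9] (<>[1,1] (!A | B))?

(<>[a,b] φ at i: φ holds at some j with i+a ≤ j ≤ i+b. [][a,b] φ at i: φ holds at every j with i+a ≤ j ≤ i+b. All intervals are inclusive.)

Evaluate at each i in [0,2]:
  i=0: ✗ (fails at j=6)
  i=1: ✗ (fails at j=6)
  i=2: ✓ (all of [7,11])
Positions where it holds: {2} → 1.

1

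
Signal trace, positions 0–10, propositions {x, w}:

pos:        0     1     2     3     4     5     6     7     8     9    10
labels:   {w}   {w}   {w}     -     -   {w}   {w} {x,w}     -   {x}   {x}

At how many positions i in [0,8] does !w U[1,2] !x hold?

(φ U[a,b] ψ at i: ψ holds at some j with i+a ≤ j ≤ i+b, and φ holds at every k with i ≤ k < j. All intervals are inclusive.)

Evaluate at each i in [0,8]:
  i=0: ✗ (lhs fails at k=0 before rhs at j=1)
  i=1: ✗ (lhs fails at k=1 before rhs at j=2)
  i=2: ✗ (lhs fails at k=2 before rhs at j=3)
  i=3: ✓ (rhs at j=4; lhs holds on [3,3])
  i=4: ✓ (rhs at j=5; lhs holds on [4,4])
  i=5: ✗ (lhs fails at k=5 before rhs at j=6)
  i=6: ✗ (lhs fails at k=6 before rhs at j=8)
  i=7: ✗ (lhs fails at k=7 before rhs at j=8)
  i=8: ✗ (no rhs in [9,10])
Positions where it holds: {3, 4} → 2.

2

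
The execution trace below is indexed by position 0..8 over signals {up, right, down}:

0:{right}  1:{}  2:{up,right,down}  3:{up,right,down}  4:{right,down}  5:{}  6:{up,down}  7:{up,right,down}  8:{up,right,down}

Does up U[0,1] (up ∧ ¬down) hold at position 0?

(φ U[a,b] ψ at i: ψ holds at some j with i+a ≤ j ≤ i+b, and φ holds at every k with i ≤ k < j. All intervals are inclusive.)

False

Need some j in [0,1] with (up ∧ ¬down), and up at every k in [0,j-1].
  j=0: (up ∧ ¬down) false.
  j=1: (up ∧ ¬down) false.
No j in the window works → until fails.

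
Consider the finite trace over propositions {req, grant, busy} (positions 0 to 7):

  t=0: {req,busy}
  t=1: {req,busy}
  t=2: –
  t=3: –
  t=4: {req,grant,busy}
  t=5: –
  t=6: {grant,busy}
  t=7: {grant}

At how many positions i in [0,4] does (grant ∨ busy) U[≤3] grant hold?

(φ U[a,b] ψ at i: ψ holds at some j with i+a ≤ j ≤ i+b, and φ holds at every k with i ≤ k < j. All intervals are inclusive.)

1

Evaluate at each i in [0,4]:
  i=0: ✗ (no rhs in [0,3])
  i=1: ✗ (lhs fails at k=2 before rhs at j=4)
  i=2: ✗ (lhs fails at k=2 before rhs at j=4)
  i=3: ✗ (lhs fails at k=3 before rhs at j=4)
  i=4: ✓ (rhs at j=4)
Positions where it holds: {4} → 1.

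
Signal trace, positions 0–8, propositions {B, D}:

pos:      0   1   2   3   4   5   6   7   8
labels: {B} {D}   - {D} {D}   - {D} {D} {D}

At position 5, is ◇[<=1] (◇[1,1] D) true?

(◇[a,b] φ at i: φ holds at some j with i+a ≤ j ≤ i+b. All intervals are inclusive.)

Holds

Check ◇[1,1] D at each j in [5,6]:
  j=5: holds (witness at 6)
  j=6: holds (witness at 7)
Found at j=5 → formula holds.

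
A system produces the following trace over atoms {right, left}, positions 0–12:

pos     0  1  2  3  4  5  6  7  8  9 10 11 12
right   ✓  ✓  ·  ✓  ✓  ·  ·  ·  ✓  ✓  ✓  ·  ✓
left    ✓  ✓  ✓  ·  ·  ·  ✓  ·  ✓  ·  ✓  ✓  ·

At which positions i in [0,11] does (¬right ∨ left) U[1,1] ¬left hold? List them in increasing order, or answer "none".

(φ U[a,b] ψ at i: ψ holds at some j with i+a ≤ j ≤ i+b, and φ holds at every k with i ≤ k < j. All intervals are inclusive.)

Evaluate at each i in [0,11]:
  i=0: ✗ (no rhs in [1,1])
  i=1: ✗ (no rhs in [2,2])
  i=2: ✓ (rhs at j=3; lhs holds on [2,2])
  i=3: ✗ (lhs fails at k=3 before rhs at j=4)
  i=4: ✗ (lhs fails at k=4 before rhs at j=5)
  i=5: ✗ (no rhs in [6,6])
  i=6: ✓ (rhs at j=7; lhs holds on [6,6])
  i=7: ✗ (no rhs in [8,8])
  i=8: ✓ (rhs at j=9; lhs holds on [8,8])
  i=9: ✗ (no rhs in [10,10])
  i=10: ✗ (no rhs in [11,11])
  i=11: ✓ (rhs at j=12; lhs holds on [11,11])

2, 6, 8, 11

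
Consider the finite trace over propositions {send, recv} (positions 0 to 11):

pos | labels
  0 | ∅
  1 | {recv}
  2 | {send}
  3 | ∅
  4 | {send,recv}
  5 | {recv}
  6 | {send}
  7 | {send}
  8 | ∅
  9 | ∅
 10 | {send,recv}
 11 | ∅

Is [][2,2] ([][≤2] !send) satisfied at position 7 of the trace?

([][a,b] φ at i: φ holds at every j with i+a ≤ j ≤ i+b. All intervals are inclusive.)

Does not hold

Check [][≤2] !send at every j in [9,9]:
  j=9: fails at 10
Fails at j=9 → formula fails.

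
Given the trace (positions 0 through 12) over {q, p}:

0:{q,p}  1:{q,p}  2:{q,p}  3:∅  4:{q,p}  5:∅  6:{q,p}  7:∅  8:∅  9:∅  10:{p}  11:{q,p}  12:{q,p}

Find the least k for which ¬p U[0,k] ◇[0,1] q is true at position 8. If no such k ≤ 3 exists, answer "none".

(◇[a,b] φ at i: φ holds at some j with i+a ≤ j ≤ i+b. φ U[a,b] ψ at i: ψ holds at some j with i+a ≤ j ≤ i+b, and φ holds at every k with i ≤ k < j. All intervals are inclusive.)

2

Need earliest j ≥ 8 with ◇[0,1] q, and ¬p at every k in [8,j-1].
  j=8: rhs fails.
  j=9: rhs fails.
  j=10: rhs holds; lhs holds on [8,9]. k = 2.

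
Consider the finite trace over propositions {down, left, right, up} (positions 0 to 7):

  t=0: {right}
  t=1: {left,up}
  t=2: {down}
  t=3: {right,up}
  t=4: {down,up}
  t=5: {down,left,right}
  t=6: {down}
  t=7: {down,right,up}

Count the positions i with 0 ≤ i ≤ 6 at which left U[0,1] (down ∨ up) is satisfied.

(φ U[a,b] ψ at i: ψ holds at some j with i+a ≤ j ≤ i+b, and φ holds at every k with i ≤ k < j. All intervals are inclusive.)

6

Evaluate at each i in [0,6]:
  i=0: ✗ (lhs fails at k=0 before rhs at j=1)
  i=1: ✓ (rhs at j=1)
  i=2: ✓ (rhs at j=2)
  i=3: ✓ (rhs at j=3)
  i=4: ✓ (rhs at j=4)
  i=5: ✓ (rhs at j=5)
  i=6: ✓ (rhs at j=6)
Positions where it holds: {1, 2, 3, 4, 5, 6} → 6.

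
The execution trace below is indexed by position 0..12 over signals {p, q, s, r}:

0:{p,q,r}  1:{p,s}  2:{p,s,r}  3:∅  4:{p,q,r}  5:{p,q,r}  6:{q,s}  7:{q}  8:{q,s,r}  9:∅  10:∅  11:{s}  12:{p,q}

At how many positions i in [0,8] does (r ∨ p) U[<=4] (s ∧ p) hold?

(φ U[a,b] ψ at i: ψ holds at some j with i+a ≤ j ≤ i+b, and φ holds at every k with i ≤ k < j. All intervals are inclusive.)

3

Evaluate at each i in [0,8]:
  i=0: ✓ (rhs at j=1; lhs holds on [0,0])
  i=1: ✓ (rhs at j=1)
  i=2: ✓ (rhs at j=2)
  i=3: ✗ (no rhs in [3,7])
  i=4: ✗ (no rhs in [4,8])
  i=5: ✗ (no rhs in [5,9])
  i=6: ✗ (no rhs in [6,10])
  i=7: ✗ (no rhs in [7,11])
  i=8: ✗ (no rhs in [8,12])
Positions where it holds: {0, 1, 2} → 3.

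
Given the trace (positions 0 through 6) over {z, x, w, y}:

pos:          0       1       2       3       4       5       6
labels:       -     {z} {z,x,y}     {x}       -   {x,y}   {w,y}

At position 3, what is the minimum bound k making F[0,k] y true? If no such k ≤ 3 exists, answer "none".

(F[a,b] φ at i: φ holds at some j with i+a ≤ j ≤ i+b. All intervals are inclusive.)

Scan j = 3,4,… for y:
  j=3: fails
  j=4: fails
  j=5: holds
First hit at j=5, so smallest k = 5-3 = 2.

2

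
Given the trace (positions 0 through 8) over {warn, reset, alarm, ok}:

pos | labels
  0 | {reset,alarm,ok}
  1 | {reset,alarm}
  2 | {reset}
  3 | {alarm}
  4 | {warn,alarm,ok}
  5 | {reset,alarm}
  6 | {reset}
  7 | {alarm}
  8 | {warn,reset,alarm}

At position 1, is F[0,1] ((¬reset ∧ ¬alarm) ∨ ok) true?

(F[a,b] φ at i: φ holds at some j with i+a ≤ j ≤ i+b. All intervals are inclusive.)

Check ((¬reset ∧ ¬alarm) ∨ ok) at each j in [1,2]:
  j=1: false
  j=2: false
No position in the window satisfies it → formula fails.

No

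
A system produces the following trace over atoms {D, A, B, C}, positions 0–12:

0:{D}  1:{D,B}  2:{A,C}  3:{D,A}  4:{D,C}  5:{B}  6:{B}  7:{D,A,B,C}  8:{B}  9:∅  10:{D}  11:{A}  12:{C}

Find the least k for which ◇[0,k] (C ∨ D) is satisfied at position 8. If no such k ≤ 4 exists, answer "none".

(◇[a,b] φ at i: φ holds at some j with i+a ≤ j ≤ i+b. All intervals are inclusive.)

Scan j = 8,9,… for (C ∨ D):
  j=8: fails
  j=9: fails
  j=10: holds
First hit at j=10, so smallest k = 10-8 = 2.

2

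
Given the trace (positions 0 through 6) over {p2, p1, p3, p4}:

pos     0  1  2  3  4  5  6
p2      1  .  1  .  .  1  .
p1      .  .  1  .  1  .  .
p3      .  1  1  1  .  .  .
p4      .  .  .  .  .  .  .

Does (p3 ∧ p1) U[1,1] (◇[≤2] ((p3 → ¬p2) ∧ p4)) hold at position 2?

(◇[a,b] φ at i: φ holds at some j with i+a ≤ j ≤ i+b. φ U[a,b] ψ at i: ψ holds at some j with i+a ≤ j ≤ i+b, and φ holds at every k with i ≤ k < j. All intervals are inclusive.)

Does not hold

Need some j in [3,3] with ◇[≤2] ((p3 → ¬p2) ∧ p4), and (p3 ∧ p1) at every k in [2,j-1].
  j=3: ◇[≤2] ((p3 → ¬p2) ∧ p4) — fails (none in [3,5]).
No j in the window works → until fails.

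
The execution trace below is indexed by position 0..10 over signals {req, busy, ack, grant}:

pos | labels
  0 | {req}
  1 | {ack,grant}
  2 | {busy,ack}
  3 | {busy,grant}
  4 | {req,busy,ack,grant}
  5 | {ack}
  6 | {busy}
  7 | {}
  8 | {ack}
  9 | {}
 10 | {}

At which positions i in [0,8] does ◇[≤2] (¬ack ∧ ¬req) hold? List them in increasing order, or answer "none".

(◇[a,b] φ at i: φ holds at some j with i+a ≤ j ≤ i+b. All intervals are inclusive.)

1, 2, 3, 4, 5, 6, 7, 8

Evaluate at each i in [0,8]:
  i=0: ✗ (none in [0,2])
  i=1: ✓ (witness j=3)
  i=2: ✓ (witness j=3)
  i=3: ✓ (witness j=3)
  i=4: ✓ (witness j=6)
  i=5: ✓ (witness j=6)
  i=6: ✓ (witness j=6)
  i=7: ✓ (witness j=7)
  i=8: ✓ (witness j=9)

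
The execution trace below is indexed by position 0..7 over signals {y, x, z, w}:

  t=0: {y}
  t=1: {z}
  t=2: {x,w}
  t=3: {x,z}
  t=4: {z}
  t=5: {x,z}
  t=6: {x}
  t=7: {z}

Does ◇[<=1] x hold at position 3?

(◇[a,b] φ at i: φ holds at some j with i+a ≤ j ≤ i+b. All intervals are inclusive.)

Check x at each j in [3,4]:
  j=3: true
  j=4: false
Found at j=3 → formula holds.

True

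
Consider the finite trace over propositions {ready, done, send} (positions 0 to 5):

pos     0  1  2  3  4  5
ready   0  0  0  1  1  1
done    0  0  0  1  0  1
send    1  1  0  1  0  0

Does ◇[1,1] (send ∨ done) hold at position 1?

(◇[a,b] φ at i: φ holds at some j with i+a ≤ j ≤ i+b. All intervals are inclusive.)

Check (send ∨ done) at each j in [2,2]:
  j=2: false
No position in the window satisfies it → formula fails.

Does not hold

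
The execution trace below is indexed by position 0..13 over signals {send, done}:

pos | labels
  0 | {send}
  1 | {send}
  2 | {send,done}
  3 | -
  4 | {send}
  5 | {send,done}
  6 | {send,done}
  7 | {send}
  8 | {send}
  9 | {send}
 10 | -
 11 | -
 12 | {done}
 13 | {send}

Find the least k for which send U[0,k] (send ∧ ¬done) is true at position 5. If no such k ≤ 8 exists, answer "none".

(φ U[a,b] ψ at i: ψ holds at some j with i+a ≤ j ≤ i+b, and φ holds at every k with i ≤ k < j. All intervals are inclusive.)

Need earliest j ≥ 5 with (send ∧ ¬done), and send at every k in [5,j-1].
  j=5: rhs fails.
  j=6: rhs fails.
  j=7: rhs holds; lhs holds on [5,6]. k = 2.

2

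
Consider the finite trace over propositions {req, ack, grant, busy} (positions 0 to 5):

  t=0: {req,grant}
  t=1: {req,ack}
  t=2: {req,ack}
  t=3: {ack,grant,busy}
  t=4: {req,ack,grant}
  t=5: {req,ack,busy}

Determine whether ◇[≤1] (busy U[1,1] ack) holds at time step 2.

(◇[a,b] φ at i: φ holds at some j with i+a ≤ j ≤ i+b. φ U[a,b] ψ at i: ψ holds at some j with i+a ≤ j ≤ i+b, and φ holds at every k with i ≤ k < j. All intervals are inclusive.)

Holds

Check (busy U[1,1] ack) at each j in [2,3]:
  j=2: fails
  j=3: holds
Found at j=3 → formula holds.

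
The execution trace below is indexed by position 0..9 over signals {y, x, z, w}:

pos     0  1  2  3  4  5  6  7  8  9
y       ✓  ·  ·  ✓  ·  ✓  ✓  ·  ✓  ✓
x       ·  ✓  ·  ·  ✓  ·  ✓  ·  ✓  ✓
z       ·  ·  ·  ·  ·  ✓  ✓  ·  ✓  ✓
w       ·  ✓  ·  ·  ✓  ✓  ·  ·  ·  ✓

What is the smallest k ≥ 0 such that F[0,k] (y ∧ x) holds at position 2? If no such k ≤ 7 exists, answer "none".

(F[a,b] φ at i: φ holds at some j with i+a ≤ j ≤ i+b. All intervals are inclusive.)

4

Scan j = 2,3,… for (y ∧ x):
  j=2: fails
  j=3: fails
  j=4: fails
  j=5: fails
  j=6: holds
First hit at j=6, so smallest k = 6-2 = 4.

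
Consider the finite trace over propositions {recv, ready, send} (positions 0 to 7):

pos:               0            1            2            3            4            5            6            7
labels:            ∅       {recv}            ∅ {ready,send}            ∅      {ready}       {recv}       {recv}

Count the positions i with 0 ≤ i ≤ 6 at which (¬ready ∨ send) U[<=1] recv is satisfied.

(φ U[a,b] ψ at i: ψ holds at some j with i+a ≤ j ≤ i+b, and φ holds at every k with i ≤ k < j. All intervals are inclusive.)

3

Evaluate at each i in [0,6]:
  i=0: ✓ (rhs at j=1; lhs holds on [0,0])
  i=1: ✓ (rhs at j=1)
  i=2: ✗ (no rhs in [2,3])
  i=3: ✗ (no rhs in [3,4])
  i=4: ✗ (no rhs in [4,5])
  i=5: ✗ (lhs fails at k=5 before rhs at j=6)
  i=6: ✓ (rhs at j=6)
Positions where it holds: {0, 1, 6} → 3.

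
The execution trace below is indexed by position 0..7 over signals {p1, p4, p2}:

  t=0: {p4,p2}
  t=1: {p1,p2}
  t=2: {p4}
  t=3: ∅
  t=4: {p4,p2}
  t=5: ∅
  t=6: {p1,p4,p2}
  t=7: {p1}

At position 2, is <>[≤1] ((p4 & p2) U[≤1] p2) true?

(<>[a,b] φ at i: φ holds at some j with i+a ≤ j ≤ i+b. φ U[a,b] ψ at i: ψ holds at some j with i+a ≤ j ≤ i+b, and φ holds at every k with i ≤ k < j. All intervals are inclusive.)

No

Check ((p4 & p2) U[≤1] p2) at each j in [2,3]:
  j=2: fails
  j=3: fails
No position in the window satisfies it → formula fails.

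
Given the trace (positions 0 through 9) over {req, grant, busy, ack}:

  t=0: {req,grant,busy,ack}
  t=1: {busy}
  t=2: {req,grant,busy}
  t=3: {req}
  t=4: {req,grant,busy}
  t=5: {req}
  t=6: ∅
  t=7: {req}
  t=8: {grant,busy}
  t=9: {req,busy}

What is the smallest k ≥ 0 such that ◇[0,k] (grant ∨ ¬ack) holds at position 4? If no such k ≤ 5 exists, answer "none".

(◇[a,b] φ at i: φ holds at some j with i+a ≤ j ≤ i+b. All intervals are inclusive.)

0

Scan j = 4,5,… for (grant ∨ ¬ack):
  j=4: holds
First hit at j=4, so smallest k = 4-4 = 0.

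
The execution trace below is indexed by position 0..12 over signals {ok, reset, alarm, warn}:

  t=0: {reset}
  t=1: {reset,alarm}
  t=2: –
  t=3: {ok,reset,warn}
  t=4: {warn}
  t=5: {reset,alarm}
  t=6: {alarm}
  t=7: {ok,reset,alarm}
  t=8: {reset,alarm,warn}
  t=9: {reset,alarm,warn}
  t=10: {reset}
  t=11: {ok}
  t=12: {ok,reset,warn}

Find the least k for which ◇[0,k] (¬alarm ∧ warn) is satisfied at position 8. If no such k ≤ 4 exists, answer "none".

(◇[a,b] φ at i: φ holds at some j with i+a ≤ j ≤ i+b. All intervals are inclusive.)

4

Scan j = 8,9,… for (¬alarm ∧ warn):
  j=8: fails
  j=9: fails
  j=10: fails
  j=11: fails
  j=12: holds
First hit at j=12, so smallest k = 12-8 = 4.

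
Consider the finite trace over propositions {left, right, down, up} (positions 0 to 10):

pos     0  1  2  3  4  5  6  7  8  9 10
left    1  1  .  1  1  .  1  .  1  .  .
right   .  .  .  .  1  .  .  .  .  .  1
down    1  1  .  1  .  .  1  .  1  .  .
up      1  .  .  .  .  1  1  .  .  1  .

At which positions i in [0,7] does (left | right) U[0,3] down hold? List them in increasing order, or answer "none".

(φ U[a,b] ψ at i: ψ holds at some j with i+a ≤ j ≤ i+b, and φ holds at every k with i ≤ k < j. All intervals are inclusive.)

Evaluate at each i in [0,7]:
  i=0: ✓ (rhs at j=0)
  i=1: ✓ (rhs at j=1)
  i=2: ✗ (lhs fails at k=2 before rhs at j=3)
  i=3: ✓ (rhs at j=3)
  i=4: ✗ (lhs fails at k=5 before rhs at j=6)
  i=5: ✗ (lhs fails at k=5 before rhs at j=6)
  i=6: ✓ (rhs at j=6)
  i=7: ✗ (lhs fails at k=7 before rhs at j=8)

0, 1, 3, 6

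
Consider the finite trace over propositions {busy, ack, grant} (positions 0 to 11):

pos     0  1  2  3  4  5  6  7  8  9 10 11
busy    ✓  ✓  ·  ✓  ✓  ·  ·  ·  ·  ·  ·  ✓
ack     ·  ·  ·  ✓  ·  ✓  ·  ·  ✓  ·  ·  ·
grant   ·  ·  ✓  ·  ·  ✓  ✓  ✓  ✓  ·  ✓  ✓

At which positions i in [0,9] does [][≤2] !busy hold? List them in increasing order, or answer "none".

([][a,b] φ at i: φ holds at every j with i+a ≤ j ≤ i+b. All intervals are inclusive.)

Evaluate at each i in [0,9]:
  i=0: ✗ (fails at j=0)
  i=1: ✗ (fails at j=1)
  i=2: ✗ (fails at j=3)
  i=3: ✗ (fails at j=3)
  i=4: ✗ (fails at j=4)
  i=5: ✓ (all of [5,7])
  i=6: ✓ (all of [6,8])
  i=7: ✓ (all of [7,9])
  i=8: ✓ (all of [8,10])
  i=9: ✗ (fails at j=11)

5, 6, 7, 8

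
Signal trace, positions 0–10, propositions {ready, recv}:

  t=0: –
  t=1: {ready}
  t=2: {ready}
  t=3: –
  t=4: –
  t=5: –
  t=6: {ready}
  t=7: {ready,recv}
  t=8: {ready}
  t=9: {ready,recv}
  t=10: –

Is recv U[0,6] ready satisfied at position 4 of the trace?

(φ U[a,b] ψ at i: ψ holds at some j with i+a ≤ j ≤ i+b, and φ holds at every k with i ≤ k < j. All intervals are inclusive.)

Need some j in [4,10] with ready, and recv at every k in [4,j-1].
  j=4: ready false.
  j=5: ready false.
  j=6: ready holds, but recv fails at k=4 → not this j.
  j=7: ready holds, but recv fails at k=4 → not this j.
  j=8: ready holds, but recv fails at k=4 → not this j.
  j=9: ready holds, but recv fails at k=4 → not this j.
  j=10: ready false.
No j in the window works → until fails.

No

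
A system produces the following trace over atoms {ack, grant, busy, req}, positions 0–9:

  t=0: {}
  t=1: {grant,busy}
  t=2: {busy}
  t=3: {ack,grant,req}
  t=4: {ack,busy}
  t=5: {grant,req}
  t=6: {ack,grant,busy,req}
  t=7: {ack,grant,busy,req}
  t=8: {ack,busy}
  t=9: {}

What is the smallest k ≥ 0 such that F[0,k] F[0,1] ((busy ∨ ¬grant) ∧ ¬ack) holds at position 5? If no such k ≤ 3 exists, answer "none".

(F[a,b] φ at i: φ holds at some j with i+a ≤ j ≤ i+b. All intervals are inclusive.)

Scan j = 5,6,… for F[0,1] ((busy ∨ ¬grant) ∧ ¬ack):
  j=5: fails
  j=6: fails
  j=7: fails
  j=8: holds
First hit at j=8, so smallest k = 8-5 = 3.

3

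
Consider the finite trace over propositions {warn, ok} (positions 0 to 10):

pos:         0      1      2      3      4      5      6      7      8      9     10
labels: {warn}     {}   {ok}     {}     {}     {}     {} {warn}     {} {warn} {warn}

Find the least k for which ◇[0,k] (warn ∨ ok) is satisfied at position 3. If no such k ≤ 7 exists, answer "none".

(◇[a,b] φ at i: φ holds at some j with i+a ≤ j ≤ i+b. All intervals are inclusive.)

4

Scan j = 3,4,… for (warn ∨ ok):
  j=3: fails
  j=4: fails
  j=5: fails
  j=6: fails
  j=7: holds
First hit at j=7, so smallest k = 7-3 = 4.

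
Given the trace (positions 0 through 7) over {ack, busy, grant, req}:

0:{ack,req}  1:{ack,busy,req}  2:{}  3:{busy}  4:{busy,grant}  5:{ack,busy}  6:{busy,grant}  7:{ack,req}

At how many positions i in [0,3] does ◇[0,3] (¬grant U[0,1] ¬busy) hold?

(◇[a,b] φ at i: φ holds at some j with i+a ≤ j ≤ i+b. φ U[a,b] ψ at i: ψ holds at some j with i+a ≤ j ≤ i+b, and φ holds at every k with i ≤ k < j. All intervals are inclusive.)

Evaluate at each i in [0,3]:
  i=0: ✓ (witness j=0)
  i=1: ✓ (witness j=1)
  i=2: ✓ (witness j=2)
  i=3: ✗ (none in [3,6])
Positions where it holds: {0, 1, 2} → 3.

3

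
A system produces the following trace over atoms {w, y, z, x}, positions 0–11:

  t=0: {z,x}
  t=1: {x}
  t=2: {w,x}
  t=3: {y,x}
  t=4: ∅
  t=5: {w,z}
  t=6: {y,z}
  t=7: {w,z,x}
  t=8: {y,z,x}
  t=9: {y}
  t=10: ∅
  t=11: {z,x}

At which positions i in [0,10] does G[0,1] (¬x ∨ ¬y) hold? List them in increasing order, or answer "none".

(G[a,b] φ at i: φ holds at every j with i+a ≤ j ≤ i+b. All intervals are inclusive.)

Evaluate at each i in [0,10]:
  i=0: ✓ (all of [0,1])
  i=1: ✓ (all of [1,2])
  i=2: ✗ (fails at j=3)
  i=3: ✗ (fails at j=3)
  i=4: ✓ (all of [4,5])
  i=5: ✓ (all of [5,6])
  i=6: ✓ (all of [6,7])
  i=7: ✗ (fails at j=8)
  i=8: ✗ (fails at j=8)
  i=9: ✓ (all of [9,10])
  i=10: ✓ (all of [10,11])

0, 1, 4, 5, 6, 9, 10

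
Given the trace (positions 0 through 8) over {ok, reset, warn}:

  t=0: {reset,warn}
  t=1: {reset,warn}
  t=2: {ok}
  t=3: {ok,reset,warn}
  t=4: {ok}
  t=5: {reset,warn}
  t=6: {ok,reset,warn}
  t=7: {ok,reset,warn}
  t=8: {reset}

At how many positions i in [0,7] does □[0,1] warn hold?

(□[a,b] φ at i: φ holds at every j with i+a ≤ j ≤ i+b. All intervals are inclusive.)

3

Evaluate at each i in [0,7]:
  i=0: ✓ (all of [0,1])
  i=1: ✗ (fails at j=2)
  i=2: ✗ (fails at j=2)
  i=3: ✗ (fails at j=4)
  i=4: ✗ (fails at j=4)
  i=5: ✓ (all of [5,6])
  i=6: ✓ (all of [6,7])
  i=7: ✗ (fails at j=8)
Positions where it holds: {0, 5, 6} → 3.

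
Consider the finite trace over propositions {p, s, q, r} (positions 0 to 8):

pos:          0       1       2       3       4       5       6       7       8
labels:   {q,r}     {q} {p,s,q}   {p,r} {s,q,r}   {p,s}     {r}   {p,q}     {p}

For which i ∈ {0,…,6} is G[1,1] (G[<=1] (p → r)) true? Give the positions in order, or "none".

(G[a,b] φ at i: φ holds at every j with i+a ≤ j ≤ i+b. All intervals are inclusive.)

2

Evaluate at each i in [0,6]:
  i=0: ✗ (fails at j=1)
  i=1: ✗ (fails at j=2)
  i=2: ✓ (all of [3,3])
  i=3: ✗ (fails at j=4)
  i=4: ✗ (fails at j=5)
  i=5: ✗ (fails at j=6)
  i=6: ✗ (fails at j=7)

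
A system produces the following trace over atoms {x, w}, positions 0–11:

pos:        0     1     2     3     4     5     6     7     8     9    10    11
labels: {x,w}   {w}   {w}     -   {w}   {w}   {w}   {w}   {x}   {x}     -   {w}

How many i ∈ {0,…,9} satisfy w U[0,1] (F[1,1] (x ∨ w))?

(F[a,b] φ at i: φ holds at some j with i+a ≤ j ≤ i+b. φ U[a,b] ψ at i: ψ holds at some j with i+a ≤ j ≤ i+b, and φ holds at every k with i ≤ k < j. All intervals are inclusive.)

Evaluate at each i in [0,9]:
  i=0: ✓ (rhs at j=0)
  i=1: ✓ (rhs at j=1)
  i=2: ✓ (rhs at j=3; lhs holds on [2,2])
  i=3: ✓ (rhs at j=3)
  i=4: ✓ (rhs at j=4)
  i=5: ✓ (rhs at j=5)
  i=6: ✓ (rhs at j=6)
  i=7: ✓ (rhs at j=7)
  i=8: ✓ (rhs at j=8)
  i=9: ✗ (lhs fails at k=9 before rhs at j=10)
Positions where it holds: {0, 1, 2, 3, 4, 5, 6, 7, 8} → 9.

9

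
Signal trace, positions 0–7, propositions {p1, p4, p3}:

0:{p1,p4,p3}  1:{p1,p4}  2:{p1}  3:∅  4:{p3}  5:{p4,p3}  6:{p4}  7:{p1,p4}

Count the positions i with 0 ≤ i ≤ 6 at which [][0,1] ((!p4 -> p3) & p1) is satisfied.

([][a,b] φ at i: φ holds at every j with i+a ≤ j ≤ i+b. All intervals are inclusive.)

Evaluate at each i in [0,6]:
  i=0: ✓ (all of [0,1])
  i=1: ✗ (fails at j=2)
  i=2: ✗ (fails at j=2)
  i=3: ✗ (fails at j=3)
  i=4: ✗ (fails at j=4)
  i=5: ✗ (fails at j=5)
  i=6: ✗ (fails at j=6)
Positions where it holds: {0} → 1.

1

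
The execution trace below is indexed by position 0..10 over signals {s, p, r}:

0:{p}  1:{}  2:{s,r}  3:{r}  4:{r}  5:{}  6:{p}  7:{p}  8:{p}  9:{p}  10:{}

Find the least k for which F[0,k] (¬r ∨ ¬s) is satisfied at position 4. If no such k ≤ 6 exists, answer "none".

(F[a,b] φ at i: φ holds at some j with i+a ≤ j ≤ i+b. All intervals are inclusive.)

0

Scan j = 4,5,… for (¬r ∨ ¬s):
  j=4: holds
First hit at j=4, so smallest k = 4-4 = 0.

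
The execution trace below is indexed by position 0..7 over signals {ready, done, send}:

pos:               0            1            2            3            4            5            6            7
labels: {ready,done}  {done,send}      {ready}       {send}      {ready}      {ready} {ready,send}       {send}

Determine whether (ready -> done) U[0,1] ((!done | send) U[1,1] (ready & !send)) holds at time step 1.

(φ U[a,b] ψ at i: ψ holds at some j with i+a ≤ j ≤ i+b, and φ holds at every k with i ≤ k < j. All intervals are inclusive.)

Need some j in [1,2] with ((!done | send) U[1,1] (ready & !send)), and (ready -> done) at every k in [1,j-1].
  j=1: ((!done | send) U[1,1] (ready & !send)) holds; no prefix to check → satisfied.

Yes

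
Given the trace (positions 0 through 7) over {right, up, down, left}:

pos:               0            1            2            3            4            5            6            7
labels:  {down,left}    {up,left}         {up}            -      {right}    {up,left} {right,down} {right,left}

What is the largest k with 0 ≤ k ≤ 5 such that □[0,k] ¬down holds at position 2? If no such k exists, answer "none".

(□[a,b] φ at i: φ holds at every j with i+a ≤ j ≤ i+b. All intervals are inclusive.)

¬down must hold from j=2 onward; find where it first fails.
  j=2: holds
  j=3: holds
  j=4: holds
  j=5: holds
  j=6: fails
Holds on [2,5], so largest k = 3.

3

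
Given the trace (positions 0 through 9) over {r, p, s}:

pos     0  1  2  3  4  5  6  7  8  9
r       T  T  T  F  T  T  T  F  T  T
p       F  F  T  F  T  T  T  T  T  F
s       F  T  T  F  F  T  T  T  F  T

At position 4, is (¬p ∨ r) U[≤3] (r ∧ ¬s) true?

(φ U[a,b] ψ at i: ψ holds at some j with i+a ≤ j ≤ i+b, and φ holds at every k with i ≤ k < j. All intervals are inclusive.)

Holds

Need some j in [4,7] with (r ∧ ¬s), and (¬p ∨ r) at every k in [4,j-1].
  j=4: (r ∧ ¬s) holds; no prefix to check → satisfied.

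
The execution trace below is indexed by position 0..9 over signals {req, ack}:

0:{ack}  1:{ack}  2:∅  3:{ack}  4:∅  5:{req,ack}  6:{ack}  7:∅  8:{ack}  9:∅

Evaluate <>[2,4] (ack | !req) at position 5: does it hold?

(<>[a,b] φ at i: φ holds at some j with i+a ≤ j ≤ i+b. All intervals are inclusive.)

Check (ack | !req) at each j in [7,9]:
  j=7: true
  j=8: true
  j=9: true
Found at j=7 → formula holds.

True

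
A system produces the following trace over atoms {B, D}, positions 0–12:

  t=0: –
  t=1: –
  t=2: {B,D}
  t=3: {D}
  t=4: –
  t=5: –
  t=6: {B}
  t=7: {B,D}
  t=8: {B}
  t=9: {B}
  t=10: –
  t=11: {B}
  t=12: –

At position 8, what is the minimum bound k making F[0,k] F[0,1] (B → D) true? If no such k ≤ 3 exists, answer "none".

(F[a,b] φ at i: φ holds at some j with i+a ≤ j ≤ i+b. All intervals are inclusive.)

Scan j = 8,9,… for F[0,1] (B → D):
  j=8: fails
  j=9: holds
First hit at j=9, so smallest k = 9-8 = 1.

1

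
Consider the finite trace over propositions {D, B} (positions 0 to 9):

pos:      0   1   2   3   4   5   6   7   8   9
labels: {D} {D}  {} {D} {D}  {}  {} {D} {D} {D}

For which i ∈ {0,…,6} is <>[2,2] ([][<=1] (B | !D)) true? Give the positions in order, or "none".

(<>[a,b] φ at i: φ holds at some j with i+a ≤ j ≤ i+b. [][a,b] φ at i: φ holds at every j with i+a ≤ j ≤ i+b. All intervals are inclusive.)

3

Evaluate at each i in [0,6]:
  i=0: ✗ (none in [2,2])
  i=1: ✗ (none in [3,3])
  i=2: ✗ (none in [4,4])
  i=3: ✓ (witness j=5)
  i=4: ✗ (none in [6,6])
  i=5: ✗ (none in [7,7])
  i=6: ✗ (none in [8,8])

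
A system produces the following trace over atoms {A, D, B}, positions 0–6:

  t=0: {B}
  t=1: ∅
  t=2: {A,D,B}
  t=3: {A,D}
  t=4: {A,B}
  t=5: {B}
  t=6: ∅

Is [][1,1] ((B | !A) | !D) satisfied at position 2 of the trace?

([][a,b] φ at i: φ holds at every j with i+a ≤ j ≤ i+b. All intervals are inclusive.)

Check ((B | !A) | !D) at every j in [3,3]:
  j=3: false
Fails at j=3 → formula fails.

False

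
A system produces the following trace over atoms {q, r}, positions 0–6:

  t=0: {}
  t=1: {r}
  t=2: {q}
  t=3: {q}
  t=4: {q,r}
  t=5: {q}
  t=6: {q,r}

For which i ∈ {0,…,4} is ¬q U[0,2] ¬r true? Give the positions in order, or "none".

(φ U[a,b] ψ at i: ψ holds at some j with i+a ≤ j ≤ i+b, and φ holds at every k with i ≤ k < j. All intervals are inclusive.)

Evaluate at each i in [0,4]:
  i=0: ✓ (rhs at j=0)
  i=1: ✓ (rhs at j=2; lhs holds on [1,1])
  i=2: ✓ (rhs at j=2)
  i=3: ✓ (rhs at j=3)
  i=4: ✗ (lhs fails at k=4 before rhs at j=5)

0, 1, 2, 3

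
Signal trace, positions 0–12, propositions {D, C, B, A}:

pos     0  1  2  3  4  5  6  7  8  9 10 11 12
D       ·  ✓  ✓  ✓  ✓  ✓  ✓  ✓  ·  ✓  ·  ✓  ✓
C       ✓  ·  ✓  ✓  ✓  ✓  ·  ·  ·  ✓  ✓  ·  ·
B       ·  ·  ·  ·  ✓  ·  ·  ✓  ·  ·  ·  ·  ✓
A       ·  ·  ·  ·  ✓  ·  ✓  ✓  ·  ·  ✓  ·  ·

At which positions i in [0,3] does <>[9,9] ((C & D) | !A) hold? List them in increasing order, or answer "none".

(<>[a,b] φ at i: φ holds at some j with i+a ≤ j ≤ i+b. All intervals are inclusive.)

Evaluate at each i in [0,3]:
  i=0: ✓ (witness j=9)
  i=1: ✗ (none in [10,10])
  i=2: ✓ (witness j=11)
  i=3: ✓ (witness j=12)

0, 2, 3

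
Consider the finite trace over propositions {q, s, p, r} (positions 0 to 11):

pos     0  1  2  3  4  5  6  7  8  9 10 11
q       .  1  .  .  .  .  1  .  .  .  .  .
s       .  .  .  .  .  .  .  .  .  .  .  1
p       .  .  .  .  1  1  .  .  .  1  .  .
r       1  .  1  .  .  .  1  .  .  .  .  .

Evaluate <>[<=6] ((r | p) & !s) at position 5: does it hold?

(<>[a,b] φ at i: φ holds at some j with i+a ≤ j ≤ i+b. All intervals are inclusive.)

Check ((r | p) & !s) at each j in [5,11]:
  j=5: true
  j=6: true
  j=7: false
  j=8: false
  j=9: true
  j=10: false
  j=11: false
Found at j=5 → formula holds.

Holds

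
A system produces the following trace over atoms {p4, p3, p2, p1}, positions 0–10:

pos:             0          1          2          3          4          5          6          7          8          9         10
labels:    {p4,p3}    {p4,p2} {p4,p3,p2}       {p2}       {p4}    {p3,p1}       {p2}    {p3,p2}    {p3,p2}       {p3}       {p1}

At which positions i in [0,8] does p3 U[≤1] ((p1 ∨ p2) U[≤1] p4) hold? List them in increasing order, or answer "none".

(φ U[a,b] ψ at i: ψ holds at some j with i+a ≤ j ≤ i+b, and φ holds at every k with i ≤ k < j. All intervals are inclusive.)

0, 1, 2, 3, 4

Evaluate at each i in [0,8]:
  i=0: ✓ (rhs at j=0)
  i=1: ✓ (rhs at j=1)
  i=2: ✓ (rhs at j=2)
  i=3: ✓ (rhs at j=3)
  i=4: ✓ (rhs at j=4)
  i=5: ✗ (no rhs in [5,6])
  i=6: ✗ (no rhs in [6,7])
  i=7: ✗ (no rhs in [7,8])
  i=8: ✗ (no rhs in [8,9])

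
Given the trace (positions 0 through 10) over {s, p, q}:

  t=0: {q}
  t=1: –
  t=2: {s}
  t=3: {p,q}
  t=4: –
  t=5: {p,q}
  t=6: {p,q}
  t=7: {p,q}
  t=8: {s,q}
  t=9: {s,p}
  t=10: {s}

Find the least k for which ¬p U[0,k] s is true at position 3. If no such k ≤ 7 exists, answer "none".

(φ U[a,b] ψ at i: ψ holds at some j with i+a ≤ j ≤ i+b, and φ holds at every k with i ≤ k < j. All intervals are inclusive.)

Need earliest j ≥ 3 with s, and ¬p at every k in [3,j-1].
  j=3: rhs fails.
  j=4: rhs fails.
  j=5: rhs fails.
  j=6: rhs fails.
  j=7: rhs fails.
  j=8: rhs holds but lhs fails at k=3.
  j=9: rhs holds but lhs fails at k=3.
  j=10: rhs holds but lhs fails at k=3.
No witness within the range → none.

none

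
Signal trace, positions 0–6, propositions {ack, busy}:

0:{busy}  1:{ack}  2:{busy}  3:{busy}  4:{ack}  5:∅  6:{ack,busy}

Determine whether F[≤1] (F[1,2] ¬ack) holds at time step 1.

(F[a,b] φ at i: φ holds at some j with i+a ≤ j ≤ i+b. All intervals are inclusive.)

Holds

Check F[1,2] ¬ack at each j in [1,2]:
  j=1: holds (witness at 2)
  j=2: holds (witness at 3)
Found at j=1 → formula holds.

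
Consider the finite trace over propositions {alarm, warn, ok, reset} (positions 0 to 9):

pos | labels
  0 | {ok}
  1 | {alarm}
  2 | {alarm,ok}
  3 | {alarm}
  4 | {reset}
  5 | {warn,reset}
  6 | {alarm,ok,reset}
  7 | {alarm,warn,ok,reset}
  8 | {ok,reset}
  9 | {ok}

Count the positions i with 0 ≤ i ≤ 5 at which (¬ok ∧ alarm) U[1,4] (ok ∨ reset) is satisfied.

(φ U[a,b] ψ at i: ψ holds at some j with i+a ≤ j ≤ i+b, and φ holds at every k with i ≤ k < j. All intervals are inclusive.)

2

Evaluate at each i in [0,5]:
  i=0: ✗ (lhs fails at k=0 before rhs at j=2)
  i=1: ✓ (rhs at j=2; lhs holds on [1,1])
  i=2: ✗ (lhs fails at k=2 before rhs at j=4)
  i=3: ✓ (rhs at j=4; lhs holds on [3,3])
  i=4: ✗ (lhs fails at k=4 before rhs at j=5)
  i=5: ✗ (lhs fails at k=5 before rhs at j=6)
Positions where it holds: {1, 3} → 2.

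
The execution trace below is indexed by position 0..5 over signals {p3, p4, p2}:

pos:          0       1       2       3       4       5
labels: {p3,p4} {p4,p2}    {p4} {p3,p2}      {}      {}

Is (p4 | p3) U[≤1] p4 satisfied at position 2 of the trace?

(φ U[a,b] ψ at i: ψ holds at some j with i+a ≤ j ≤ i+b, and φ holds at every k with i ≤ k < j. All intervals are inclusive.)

Holds

Need some j in [2,3] with p4, and (p4 | p3) at every k in [2,j-1].
  j=2: p4 holds; no prefix to check → satisfied.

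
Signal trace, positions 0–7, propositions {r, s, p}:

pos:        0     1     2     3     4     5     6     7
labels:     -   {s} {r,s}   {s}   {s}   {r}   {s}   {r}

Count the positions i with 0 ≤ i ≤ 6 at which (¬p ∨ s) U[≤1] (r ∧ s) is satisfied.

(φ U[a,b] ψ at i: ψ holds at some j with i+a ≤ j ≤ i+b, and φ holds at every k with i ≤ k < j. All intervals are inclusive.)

2

Evaluate at each i in [0,6]:
  i=0: ✗ (no rhs in [0,1])
  i=1: ✓ (rhs at j=2; lhs holds on [1,1])
  i=2: ✓ (rhs at j=2)
  i=3: ✗ (no rhs in [3,4])
  i=4: ✗ (no rhs in [4,5])
  i=5: ✗ (no rhs in [5,6])
  i=6: ✗ (no rhs in [6,7])
Positions where it holds: {1, 2} → 2.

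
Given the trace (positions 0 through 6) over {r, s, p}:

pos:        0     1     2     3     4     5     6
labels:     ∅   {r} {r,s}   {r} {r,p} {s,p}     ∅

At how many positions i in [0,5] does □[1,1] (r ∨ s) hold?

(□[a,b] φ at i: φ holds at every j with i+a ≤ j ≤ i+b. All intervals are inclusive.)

5

Evaluate at each i in [0,5]:
  i=0: ✓ (all of [1,1])
  i=1: ✓ (all of [2,2])
  i=2: ✓ (all of [3,3])
  i=3: ✓ (all of [4,4])
  i=4: ✓ (all of [5,5])
  i=5: ✗ (fails at j=6)
Positions where it holds: {0, 1, 2, 3, 4} → 5.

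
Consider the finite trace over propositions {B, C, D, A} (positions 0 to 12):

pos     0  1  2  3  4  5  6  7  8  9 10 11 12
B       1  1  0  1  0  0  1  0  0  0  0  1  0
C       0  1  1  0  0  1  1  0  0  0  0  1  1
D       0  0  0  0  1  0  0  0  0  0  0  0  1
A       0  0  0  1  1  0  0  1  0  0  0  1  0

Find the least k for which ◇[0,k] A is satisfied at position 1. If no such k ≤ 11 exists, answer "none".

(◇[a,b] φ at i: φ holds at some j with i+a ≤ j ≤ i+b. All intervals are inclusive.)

2

Scan j = 1,2,… for A:
  j=1: fails
  j=2: fails
  j=3: holds
First hit at j=3, so smallest k = 3-1 = 2.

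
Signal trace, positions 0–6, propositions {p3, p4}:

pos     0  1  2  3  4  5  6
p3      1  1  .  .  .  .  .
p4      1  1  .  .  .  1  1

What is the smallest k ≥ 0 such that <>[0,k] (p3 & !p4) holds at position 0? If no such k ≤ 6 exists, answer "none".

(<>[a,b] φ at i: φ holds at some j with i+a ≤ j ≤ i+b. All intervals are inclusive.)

none

Scan j = 0,1,… for (p3 & !p4):
  j=0: fails
  j=1: fails
  j=2: fails
  j=3: fails
  j=4: fails
  j=5: fails
  j=6: fails
No j in [0,6] satisfies it → none.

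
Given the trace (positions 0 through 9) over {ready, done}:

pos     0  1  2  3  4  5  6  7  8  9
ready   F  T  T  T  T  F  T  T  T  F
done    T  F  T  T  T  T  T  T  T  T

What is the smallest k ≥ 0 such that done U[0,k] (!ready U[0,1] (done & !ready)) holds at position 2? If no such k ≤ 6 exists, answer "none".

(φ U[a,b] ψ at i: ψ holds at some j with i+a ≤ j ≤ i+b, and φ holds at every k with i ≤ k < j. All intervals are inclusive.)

Need earliest j ≥ 2 with (!ready U[0,1] (done & !ready)), and done at every k in [2,j-1].
  j=2: rhs fails.
  j=3: rhs fails.
  j=4: rhs fails.
  j=5: rhs holds; lhs holds on [2,4]. k = 3.

3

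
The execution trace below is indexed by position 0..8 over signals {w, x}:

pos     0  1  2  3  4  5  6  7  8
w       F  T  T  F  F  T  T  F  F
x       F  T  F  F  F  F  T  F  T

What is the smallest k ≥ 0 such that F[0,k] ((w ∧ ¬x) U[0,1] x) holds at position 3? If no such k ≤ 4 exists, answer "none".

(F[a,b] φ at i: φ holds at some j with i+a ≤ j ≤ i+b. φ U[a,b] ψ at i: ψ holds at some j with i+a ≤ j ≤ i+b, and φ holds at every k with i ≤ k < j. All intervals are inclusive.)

2

Scan j = 3,4,… for ((w ∧ ¬x) U[0,1] x):
  j=3: fails
  j=4: fails
  j=5: holds
First hit at j=5, so smallest k = 5-3 = 2.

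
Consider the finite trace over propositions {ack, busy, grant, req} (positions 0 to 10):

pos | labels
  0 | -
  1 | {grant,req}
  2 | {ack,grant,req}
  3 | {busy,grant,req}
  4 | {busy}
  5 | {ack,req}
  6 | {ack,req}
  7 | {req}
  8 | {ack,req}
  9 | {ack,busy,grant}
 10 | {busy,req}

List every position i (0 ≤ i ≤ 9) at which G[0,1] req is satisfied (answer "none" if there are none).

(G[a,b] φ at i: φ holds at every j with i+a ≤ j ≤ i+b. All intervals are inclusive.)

Evaluate at each i in [0,9]:
  i=0: ✗ (fails at j=0)
  i=1: ✓ (all of [1,2])
  i=2: ✓ (all of [2,3])
  i=3: ✗ (fails at j=4)
  i=4: ✗ (fails at j=4)
  i=5: ✓ (all of [5,6])
  i=6: ✓ (all of [6,7])
  i=7: ✓ (all of [7,8])
  i=8: ✗ (fails at j=9)
  i=9: ✗ (fails at j=9)

1, 2, 5, 6, 7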